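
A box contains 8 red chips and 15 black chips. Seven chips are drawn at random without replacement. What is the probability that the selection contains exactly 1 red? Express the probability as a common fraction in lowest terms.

Total number of selections: C(23,7) = 245157.
Selections with exactly 1 red: choose 1 of the 8 red and 6 of the 15 black, C(8,1)·C(15,6) = 8·5005 = 40040.
Probability = 40040/245157 = 3640/22287.

3640/22287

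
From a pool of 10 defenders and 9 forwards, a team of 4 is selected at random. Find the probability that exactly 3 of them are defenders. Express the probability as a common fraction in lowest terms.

90/323

Total number of selections: C(19,4) = 3876.
Selections with exactly 3 defenders: choose 3 of the 10 defenders and 1 of the 9 forwards, C(10,3)·C(9,1) = 120·9 = 1080.
Probability = 1080/3876 = 90/323.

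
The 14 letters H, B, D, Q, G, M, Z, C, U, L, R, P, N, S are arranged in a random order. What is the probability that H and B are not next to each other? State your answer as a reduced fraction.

There are 14! = 87178291200 arrangements.
Arrangements with H and B adjacent: 2·13! = 12454041600.
So not adjacent: 87178291200 − 12454041600 = 74724249600, probability 74724249600/87178291200 = 6/7.

6/7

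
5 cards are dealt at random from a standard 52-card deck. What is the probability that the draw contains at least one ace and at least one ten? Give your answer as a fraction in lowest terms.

There are C(52,5) = 2598960 possible draws.
By inclusion-exclusion on the complements, draws missing all aces or all tens: C(48,5) + C(48,5) − C(44,5) = 1712304 + 1712304 − 1086008 = 2338600.
So draws with at least one of each: 2598960 − 2338600 = 260360, probability 260360/2598960 = 6509/64974.

6509/64974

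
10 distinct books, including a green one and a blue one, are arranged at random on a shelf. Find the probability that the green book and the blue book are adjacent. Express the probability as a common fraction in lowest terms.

1/5

There are 10! = 3628800 arrangements.
Treat the green book and the blue book as a block: 9! arrangements of the blocks × 2 orders within the block = 2·362880 = 725760.
Probability = 725760/3628800 = 1/5.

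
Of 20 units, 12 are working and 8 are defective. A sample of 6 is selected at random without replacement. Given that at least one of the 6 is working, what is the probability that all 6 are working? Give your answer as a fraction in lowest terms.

Work in counts. Selections with at least one working: C(20,6) − C(8,6) = 38760 − 28 = 38732.
Of those, selections where all 6 are working: C(12,6) = 924.
Conditional probability = 924/38732 = 231/9683.

231/9683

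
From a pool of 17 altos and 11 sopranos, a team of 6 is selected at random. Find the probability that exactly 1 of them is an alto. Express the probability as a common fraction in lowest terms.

187/8970

Total number of selections: C(28,6) = 376740.
Selections with exactly 1 alto: choose 1 of the 17 altos and 5 of the 11 sopranos, C(17,1)·C(11,5) = 17·462 = 7854.
Probability = 7854/376740 = 187/8970.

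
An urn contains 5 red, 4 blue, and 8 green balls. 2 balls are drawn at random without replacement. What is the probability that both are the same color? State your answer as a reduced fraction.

11/34

There are C(17,2) = 136 ways to draw 2 balls.
All same color: C(5,2) + C(4,2) + C(8,2) = 10 + 6 + 28 = 44.
Probability = 44/136 = 11/34.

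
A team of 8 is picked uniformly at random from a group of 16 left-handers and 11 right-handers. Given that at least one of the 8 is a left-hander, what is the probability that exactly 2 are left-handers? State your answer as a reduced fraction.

24/961

Work in counts. Selections with at least one left-hander: C(27,8) − C(11,8) = 2220075 − 165 = 2219910.
Of those, selections where exactly 2 are left-handers: C(16,2)·C(11,6) = 120·462 = 55440.
Conditional probability = 55440/2219910 = 24/961.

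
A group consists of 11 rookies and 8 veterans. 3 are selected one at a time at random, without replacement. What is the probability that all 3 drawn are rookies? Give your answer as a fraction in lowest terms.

55/323

Multiply the conditional probabilities at each draw: 11/19 · 10/18 · 9/17 = 990/5814 = 55/323.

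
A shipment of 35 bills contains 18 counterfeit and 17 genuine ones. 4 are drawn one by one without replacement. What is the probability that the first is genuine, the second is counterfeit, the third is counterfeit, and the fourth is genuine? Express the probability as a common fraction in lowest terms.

Multiply the conditional probabilities at each draw: 17/35 · 18/34 · 17/33 · 16/32 = 83232/1256640 = 51/770.

51/770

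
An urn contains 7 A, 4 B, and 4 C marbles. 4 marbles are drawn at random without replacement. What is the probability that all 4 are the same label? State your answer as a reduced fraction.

37/1365

There are C(15,4) = 1365 ways to draw 4 marbles.
All same label: C(7,4) + C(4,4) + C(4,4) = 35 + 1 + 1 = 37.
Probability = 37/1365.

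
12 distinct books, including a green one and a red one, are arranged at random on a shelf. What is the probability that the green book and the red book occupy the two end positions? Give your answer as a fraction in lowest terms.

There are 12! = 479001600 arrangements.
Place the green book and the red book at the ends in 2 ways, arrange the remaining 10 in 10! = 3628800 ways: 2·3628800 = 7257600.
Probability = 7257600/479001600 = 1/66.

1/66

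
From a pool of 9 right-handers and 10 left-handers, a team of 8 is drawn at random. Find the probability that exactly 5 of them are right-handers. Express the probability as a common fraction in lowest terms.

840/4199

There are C(19,8) = 75582 ways to choose 8 from 19.
Selections with exactly 5 right-handers: choose 5 of the 9 right-handers and 3 of the 10 left-handers, C(9,5)·C(10,3) = 126·120 = 15120.
Probability = 15120/75582 = 840/4199.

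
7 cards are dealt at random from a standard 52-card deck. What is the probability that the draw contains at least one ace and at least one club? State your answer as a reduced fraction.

53122231/133784560

There are C(52,7) = 133784560 possible draws.
By inclusion-exclusion on the complements, draws missing all aces or all clubs: C(48,7) + C(39,7) − C(36,7) = 73629072 + 15380937 − 8347680 = 80662329.
So draws with at least one of each: 133784560 − 80662329 = 53122231, probability 53122231/133784560.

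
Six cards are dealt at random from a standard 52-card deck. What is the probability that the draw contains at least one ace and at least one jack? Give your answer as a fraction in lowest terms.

718637/5089630

There are C(52,6) = 20358520 possible draws.
By inclusion-exclusion on the complements, draws missing all aces or all jacks: C(48,6) + C(48,6) − C(44,6) = 12271512 + 12271512 − 7059052 = 17483972.
So draws with at least one of each: 20358520 − 17483972 = 2874548, probability 2874548/20358520 = 718637/5089630.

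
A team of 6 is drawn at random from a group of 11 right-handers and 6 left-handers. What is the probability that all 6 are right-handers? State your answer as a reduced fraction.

There are C(17,6) = 12376 possible selections.
Selections with all right-handers: C(11,6) = 462.
Probability = 462/12376 = 33/884.

33/884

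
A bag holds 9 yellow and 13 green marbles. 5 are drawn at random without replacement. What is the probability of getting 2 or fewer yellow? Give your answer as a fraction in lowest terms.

13/19

There are C(22,5) = 26334 ways to choose the 5.
Favorable selections (2 or fewer yellow): C(9,0)·C(13,5) + C(9,1)·C(13,4) + C(9,2)·C(13,3) = 1287 + 6435 + 10296 = 18018.
Probability = 18018/26334 = 13/19.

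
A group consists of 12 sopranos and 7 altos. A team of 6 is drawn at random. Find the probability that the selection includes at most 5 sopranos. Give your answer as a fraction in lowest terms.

312/323

There are C(19,6) = 27132 ways to choose the 6.
The complement is exactly 6 sopranos: C(12,6)·C(7,0) = 924.
Probability = 1 − 924/27132 = 26208/27132 = 312/323.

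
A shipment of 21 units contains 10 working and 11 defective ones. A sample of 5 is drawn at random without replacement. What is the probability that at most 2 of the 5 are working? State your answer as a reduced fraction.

1243/2261

There are C(21,5) = 20349 ways to choose the 5.
Favorable selections (at most 2 working): C(10,0)·C(11,5) + C(10,1)·C(11,4) + C(10,2)·C(11,3) = 462 + 3300 + 7425 = 11187.
Probability = 11187/20349 = 1243/2261.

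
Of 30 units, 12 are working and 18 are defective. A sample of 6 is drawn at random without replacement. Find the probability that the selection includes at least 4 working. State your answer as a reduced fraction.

There are C(30,6) = 593775 ways to choose the 6.
Favorable selections (at least 4 working): C(12,4)·C(18,2) + C(12,5)·C(18,1) + C(12,6)·C(18,0) = 75735 + 14256 + 924 = 90915.
Probability = 90915/593775 = 209/1365.

209/1365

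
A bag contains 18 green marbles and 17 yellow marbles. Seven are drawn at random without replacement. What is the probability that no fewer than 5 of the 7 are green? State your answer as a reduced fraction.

Total selections: C(35,7) = 6724520.
Favorable selections (no fewer than 5 green): C(18,5)·C(17,2) + C(18,6)·C(17,1) + C(18,7)·C(17,0) = 1165248 + 315588 + 31824 = 1512660.
Probability = 1512660/6724520 = 4449/19778.

4449/19778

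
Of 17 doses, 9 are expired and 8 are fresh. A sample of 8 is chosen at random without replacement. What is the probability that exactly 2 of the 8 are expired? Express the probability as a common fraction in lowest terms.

504/12155

Total number of selections: C(17,8) = 24310.
Selections with exactly 2 expired: choose 2 of the 9 expired and 6 of the 8 fresh, C(9,2)·C(8,6) = 36·28 = 1008.
Probability = 1008/24310 = 504/12155.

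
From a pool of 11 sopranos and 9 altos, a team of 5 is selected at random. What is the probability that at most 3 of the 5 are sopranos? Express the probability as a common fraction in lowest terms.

Total selections: C(20,5) = 15504.
Count the complement (more than 3 sopranos): C(11,4)·C(9,1) + C(11,5)·C(9,0) = 2970 + 462 = 3432.
Probability = 1 − 3432/15504 = 12072/15504 = 503/646.

503/646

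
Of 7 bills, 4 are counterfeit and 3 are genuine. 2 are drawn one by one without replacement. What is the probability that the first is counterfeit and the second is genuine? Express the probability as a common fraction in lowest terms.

2/7

Multiply the conditional probabilities at each draw: 4/7 · 3/6 = 12/42 = 2/7.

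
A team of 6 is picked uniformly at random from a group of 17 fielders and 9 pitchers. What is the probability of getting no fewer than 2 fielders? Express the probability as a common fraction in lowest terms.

16286/16445

There are C(26,6) = 230230 ways to choose the 6.
Count the complement (fewer than 2 fielders): C(17,0)·C(9,6) + C(17,1)·C(9,5) = 84 + 2142 = 2226.
Probability = 1 − 2226/230230 = 228004/230230 = 16286/16445.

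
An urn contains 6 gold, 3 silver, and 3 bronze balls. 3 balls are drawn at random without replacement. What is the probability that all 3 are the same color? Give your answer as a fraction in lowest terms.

There are C(12,3) = 220 ways to draw 3 balls.
All same color: C(6,3) + C(3,3) + C(3,3) = 20 + 1 + 1 = 22.
Probability = 22/220 = 1/10.

1/10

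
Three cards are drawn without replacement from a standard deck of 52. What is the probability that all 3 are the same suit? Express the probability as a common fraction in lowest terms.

There are C(52,3) = 22100 possible 3-card hands.
Hands of one suit: 4 suits × C(13,3) = 4·286 = 1144.
Probability = 1144/22100 = 22/425.

22/425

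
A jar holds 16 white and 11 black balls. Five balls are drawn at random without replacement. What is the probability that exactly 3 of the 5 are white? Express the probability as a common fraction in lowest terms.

3080/8073

Total number of selections: C(27,5) = 80730.
Selections with exactly 3 white: choose 3 of the 16 white and 2 of the 11 black, C(16,3)·C(11,2) = 560·55 = 30800.
Probability = 30800/80730 = 3080/8073.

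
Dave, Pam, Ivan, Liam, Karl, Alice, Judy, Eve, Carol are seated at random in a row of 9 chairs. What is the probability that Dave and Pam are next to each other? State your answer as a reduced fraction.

2/9

There are 9! = 362880 arrangements.
Treat Dave and Pam as a block: 8! arrangements of the blocks × 2 orders within the block = 2·40320 = 80640.
Probability = 80640/362880 = 2/9.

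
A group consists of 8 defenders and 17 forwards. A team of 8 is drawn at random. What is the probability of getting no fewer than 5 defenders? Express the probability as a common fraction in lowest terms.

Total selections: C(25,8) = 1081575.
Favorable selections (no fewer than 5 defenders): C(8,5)·C(17,3) + C(8,6)·C(17,2) + C(8,7)·C(17,1) + C(8,8)·C(17,0) = 38080 + 3808 + 136 + 1 = 42025.
Probability = 42025/1081575 = 1681/43263.

1681/43263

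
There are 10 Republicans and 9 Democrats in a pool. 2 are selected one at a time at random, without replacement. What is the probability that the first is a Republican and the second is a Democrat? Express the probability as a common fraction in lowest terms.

5/19

Multiply the conditional probabilities at each draw: 10/19 · 9/18 = 90/342 = 5/19.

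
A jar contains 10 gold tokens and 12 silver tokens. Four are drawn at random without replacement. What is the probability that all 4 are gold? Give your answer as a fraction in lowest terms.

6/209

There are C(22,4) = 7315 possible selections.
Selections with all gold: C(10,4) = 210.
Probability = 210/7315 = 6/209.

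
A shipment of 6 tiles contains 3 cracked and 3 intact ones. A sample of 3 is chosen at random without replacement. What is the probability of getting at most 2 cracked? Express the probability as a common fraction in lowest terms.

There are C(6,3) = 20 ways to choose the 3.
The complement is exactly 3 cracked: C(3,3)·C(3,0) = 1.
Probability = 1 − 1/20 = 19/20.

19/20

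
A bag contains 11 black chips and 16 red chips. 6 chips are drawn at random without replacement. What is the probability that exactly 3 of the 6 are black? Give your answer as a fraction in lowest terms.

There are C(27,6) = 296010 ways to choose 6 from 27.
Selections with exactly 3 black: choose 3 of the 11 black and 3 of the 16 red, C(11,3)·C(16,3) = 165·560 = 92400.
Probability = 92400/296010 = 280/897.

280/897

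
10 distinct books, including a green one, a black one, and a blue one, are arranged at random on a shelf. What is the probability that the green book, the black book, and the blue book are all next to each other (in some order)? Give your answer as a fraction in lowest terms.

1/15

There are 10! = 3628800 arrangements.
Treat the three as one block: 8! placements × 3! orders within the block = 40320·6 = 241920.
Probability = 241920/3628800 = 1/15.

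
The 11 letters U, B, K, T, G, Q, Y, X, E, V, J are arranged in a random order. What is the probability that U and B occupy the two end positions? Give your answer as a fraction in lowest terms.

1/55

There are 11! = 39916800 arrangements.
Place U and B at the ends in 2 ways, arrange the remaining 9 in 9! = 362880 ways: 2·362880 = 725760.
Probability = 725760/39916800 = 1/55.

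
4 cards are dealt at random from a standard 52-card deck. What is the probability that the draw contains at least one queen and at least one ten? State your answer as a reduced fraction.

1332/20825

There are C(52,4) = 270725 possible draws.
By inclusion-exclusion on the complements, draws missing all queens or all tens: C(48,4) + C(48,4) − C(44,4) = 194580 + 194580 − 135751 = 253409.
So draws with at least one of each: 270725 − 253409 = 17316, probability 17316/270725 = 1332/20825.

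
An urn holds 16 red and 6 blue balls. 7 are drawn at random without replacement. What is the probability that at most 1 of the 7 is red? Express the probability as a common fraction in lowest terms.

Total selections: C(22,7) = 170544.
Favorable selections (at most 1 red): C(16,1)·C(6,6) = 16.
Probability = 16/170544 = 1/10659.

1/10659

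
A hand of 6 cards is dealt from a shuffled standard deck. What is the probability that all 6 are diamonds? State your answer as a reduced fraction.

There are C(52,6) = 20358520 possible 6-card hands.
Hands that are all diamonds: C(13,6) = 1716.
Probability = 1716/20358520 = 33/391510.

33/391510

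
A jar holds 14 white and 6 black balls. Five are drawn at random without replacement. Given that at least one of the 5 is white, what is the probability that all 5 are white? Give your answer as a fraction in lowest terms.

Work in counts. Selections with at least one white: C(20,5) − C(6,5) = 15504 − 6 = 15498.
Of those, selections where all 5 are white: C(14,5) = 2002.
Conditional probability = 2002/15498 = 143/1107.

143/1107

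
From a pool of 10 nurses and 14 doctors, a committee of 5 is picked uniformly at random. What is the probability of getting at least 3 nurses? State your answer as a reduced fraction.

84/253

There are C(24,5) = 42504 ways to choose the 5.
Favorable selections (at least 3 nurses): C(10,3)·C(14,2) + C(10,4)·C(14,1) + C(10,5)·C(14,0) = 10920 + 2940 + 252 = 14112.
Probability = 14112/42504 = 84/253.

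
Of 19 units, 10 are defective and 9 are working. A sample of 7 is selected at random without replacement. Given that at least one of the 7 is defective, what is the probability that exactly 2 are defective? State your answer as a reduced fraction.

Work in counts. Selections with at least one defective: C(19,7) − C(9,7) = 50388 − 36 = 50352.
Of those, selections where exactly 2 are defective: C(10,2)·C(9,5) = 45·126 = 5670.
Conditional probability = 5670/50352 = 945/8392.

945/8392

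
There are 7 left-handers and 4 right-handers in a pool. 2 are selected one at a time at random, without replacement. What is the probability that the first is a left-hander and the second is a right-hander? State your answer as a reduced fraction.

Multiply the conditional probabilities at each draw: 7/11 · 4/10 = 28/110 = 14/55.

14/55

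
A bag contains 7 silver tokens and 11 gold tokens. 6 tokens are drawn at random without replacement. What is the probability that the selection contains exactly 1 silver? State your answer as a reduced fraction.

77/442

There are C(18,6) = 18564 ways to choose 6 from 18.
Selections with exactly 1 silver: choose 1 of the 7 silver and 5 of the 11 gold, C(7,1)·C(11,5) = 7·462 = 3234.
Probability = 3234/18564 = 77/442.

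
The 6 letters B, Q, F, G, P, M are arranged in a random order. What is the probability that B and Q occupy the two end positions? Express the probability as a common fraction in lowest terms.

1/15

There are 6! = 720 arrangements.
Place B and Q at the ends in 2 ways, arrange the remaining 4 in 4! = 24 ways: 2·24 = 48.
Probability = 48/720 = 1/15.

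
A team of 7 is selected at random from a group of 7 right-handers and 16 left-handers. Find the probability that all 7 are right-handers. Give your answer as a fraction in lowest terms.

1/245157

There are C(23,7) = 245157 possible selections.
Selections with all right-handers: C(7,7) = 1.
Probability = 1/245157.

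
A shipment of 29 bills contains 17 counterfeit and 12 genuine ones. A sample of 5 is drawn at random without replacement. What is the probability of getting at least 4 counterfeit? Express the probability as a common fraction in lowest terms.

Total selections: C(29,5) = 118755.
Favorable selections (at least 4 counterfeit): C(17,4)·C(12,1) + C(17,5)·C(12,0) = 28560 + 6188 = 34748.
Probability = 34748/118755 = 4964/16965.

4964/16965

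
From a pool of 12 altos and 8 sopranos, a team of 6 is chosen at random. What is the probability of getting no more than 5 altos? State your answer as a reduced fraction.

3153/3230

There are C(20,6) = 38760 ways to choose the 6.
Favorable selections (no more than 5 altos): C(12,0)·C(8,6) + C(12,1)·C(8,5) + C(12,2)·C(8,4) + C(12,3)·C(8,3) + C(12,4)·C(8,2) + C(12,5)·C(8,1) = 28 + 672 + 4620 + 12320 + 13860 + 6336 = 37836.
Probability = 37836/38760 = 3153/3230.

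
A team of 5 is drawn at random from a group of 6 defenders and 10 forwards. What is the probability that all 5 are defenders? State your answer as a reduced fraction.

1/728

There are C(16,5) = 4368 possible selections.
Selections with all defenders: C(6,5) = 6.
Probability = 6/4368 = 1/728.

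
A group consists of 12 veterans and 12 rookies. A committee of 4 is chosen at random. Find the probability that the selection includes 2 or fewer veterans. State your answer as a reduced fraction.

There are C(24,4) = 10626 ways to choose the 4.
Count the complement (more than 2 veterans): C(12,3)·C(12,1) + C(12,4)·C(12,0) = 2640 + 495 = 3135.
Probability = 1 − 3135/10626 = 7491/10626 = 227/322.

227/322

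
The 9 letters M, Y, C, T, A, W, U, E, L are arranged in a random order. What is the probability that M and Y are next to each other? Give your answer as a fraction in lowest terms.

There are 9! = 362880 arrangements.
Treat M and Y as a block: 8! arrangements of the blocks × 2 orders within the block = 2·40320 = 80640.
Probability = 80640/362880 = 2/9.

2/9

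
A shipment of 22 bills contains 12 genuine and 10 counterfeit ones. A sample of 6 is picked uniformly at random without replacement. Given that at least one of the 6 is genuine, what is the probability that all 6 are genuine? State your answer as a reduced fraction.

44/3543

Work in counts. Selections with at least one genuine: C(22,6) − C(10,6) = 74613 − 210 = 74403.
Of those, selections where all 6 are genuine: C(12,6) = 924.
Conditional probability = 924/74403 = 44/3543.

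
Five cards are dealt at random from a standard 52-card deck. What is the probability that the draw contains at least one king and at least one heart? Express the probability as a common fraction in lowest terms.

There are C(52,5) = 2598960 possible draws.
By inclusion-exclusion on the complements, draws missing all kings or all hearts: C(48,5) + C(39,5) − C(36,5) = 1712304 + 575757 − 376992 = 1911069.
So draws with at least one of each: 2598960 − 1911069 = 687891, probability 687891/2598960 = 229297/866320.

229297/866320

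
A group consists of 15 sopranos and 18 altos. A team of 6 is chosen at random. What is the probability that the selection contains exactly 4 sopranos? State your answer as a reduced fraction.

29835/158224

Total number of selections: C(33,6) = 1107568.
Selections with exactly 4 sopranos: choose 4 of the 15 sopranos and 2 of the 18 altos, C(15,4)·C(18,2) = 1365·153 = 208845.
Probability = 208845/1107568 = 29835/158224.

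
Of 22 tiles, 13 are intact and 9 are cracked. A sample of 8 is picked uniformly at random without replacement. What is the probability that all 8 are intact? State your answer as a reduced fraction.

13/3230

There are C(22,8) = 319770 possible selections.
Selections with all intact: C(13,8) = 1287.
Probability = 1287/319770 = 13/3230.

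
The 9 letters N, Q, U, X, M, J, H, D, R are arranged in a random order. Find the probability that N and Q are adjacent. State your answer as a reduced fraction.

2/9

There are 9! = 362880 arrangements.
Treat N and Q as a block: 8! arrangements of the blocks × 2 orders within the block = 2·40320 = 80640.
Probability = 80640/362880 = 2/9.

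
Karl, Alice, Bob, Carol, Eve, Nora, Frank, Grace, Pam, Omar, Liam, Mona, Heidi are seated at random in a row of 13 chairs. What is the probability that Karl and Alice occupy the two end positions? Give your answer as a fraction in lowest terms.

There are 13! = 6227020800 arrangements.
Place Karl and Alice at the ends in 2 ways, arrange the remaining 11 in 11! = 39916800 ways: 2·39916800 = 79833600.
Probability = 79833600/6227020800 = 1/78.

1/78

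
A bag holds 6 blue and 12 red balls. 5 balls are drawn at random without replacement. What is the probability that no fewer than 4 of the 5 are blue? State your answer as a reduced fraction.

Total selections: C(18,5) = 8568.
Favorable selections (no fewer than 4 blue): C(6,4)·C(12,1) + C(6,5)·C(12,0) = 180 + 6 = 186.
Probability = 186/8568 = 31/1428.

31/1428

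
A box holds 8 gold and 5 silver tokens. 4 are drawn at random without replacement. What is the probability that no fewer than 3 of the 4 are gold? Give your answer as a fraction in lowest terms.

There are C(13,4) = 715 ways to choose the 4.
Favorable selections (no fewer than 3 gold): C(8,3)·C(5,1) + C(8,4)·C(5,0) = 280 + 70 = 350.
Probability = 350/715 = 70/143.

70/143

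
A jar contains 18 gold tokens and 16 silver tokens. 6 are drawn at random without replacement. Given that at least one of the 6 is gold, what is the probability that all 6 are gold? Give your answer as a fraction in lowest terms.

Work in counts. Selections with at least one gold: C(34,6) − C(16,6) = 1344904 − 8008 = 1336896.
Of those, selections where all 6 are gold: C(18,6) = 18564.
Conditional probability = 18564/1336896 = 1547/111408.

1547/111408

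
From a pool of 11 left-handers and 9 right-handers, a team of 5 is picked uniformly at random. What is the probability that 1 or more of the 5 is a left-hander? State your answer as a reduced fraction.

2563/2584

Total selections: C(20,5) = 15504.
The complement is all 5 are right-handers: C(9,5) = 126.
Probability = 1 − 126/15504 = 15378/15504 = 2563/2584.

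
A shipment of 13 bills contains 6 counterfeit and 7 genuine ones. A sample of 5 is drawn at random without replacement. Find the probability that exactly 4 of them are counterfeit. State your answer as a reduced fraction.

The sample space is all 5-subsets of the 13: C(13,5) = 1287.
Selections with exactly 4 counterfeit: choose 4 of the 6 counterfeit and 1 of the 7 genuine, C(6,4)·C(7,1) = 15·7 = 105.
Probability = 105/1287 = 35/429.

35/429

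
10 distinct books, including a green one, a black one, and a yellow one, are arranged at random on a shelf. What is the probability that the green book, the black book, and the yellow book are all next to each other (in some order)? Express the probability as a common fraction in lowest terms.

There are 10! = 3628800 arrangements.
Treat the three as one block: 8! placements × 3! orders within the block = 40320·6 = 241920.
Probability = 241920/3628800 = 1/15.

1/15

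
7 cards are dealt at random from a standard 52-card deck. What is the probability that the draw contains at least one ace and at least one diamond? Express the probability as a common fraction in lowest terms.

There are C(52,7) = 133784560 possible draws.
By inclusion-exclusion on the complements, draws missing all aces or all diamonds: C(48,7) + C(39,7) − C(36,7) = 73629072 + 15380937 − 8347680 = 80662329.
So draws with at least one of each: 133784560 − 80662329 = 53122231, probability 53122231/133784560.

53122231/133784560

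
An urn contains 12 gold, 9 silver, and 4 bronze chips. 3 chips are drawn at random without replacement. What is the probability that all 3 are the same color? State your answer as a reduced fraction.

77/575

There are C(25,3) = 2300 ways to draw 3 chips.
All same color: C(12,3) + C(9,3) + C(4,3) = 220 + 84 + 4 = 308.
Probability = 308/2300 = 77/575.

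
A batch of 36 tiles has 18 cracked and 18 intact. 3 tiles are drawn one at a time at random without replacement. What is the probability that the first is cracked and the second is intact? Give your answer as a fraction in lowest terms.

9/35

Multiply the conditional probabilities at each draw: 18/36 · 18/35 = 324/1260 = 9/35.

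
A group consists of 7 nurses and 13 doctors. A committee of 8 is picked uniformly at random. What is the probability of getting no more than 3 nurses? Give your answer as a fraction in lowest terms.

242/323

Total selections: C(20,8) = 125970.
Favorable selections (no more than 3 nurses): C(7,0)·C(13,8) + C(7,1)·C(13,7) + C(7,2)·C(13,6) + C(7,3)·C(13,5) = 1287 + 12012 + 36036 + 45045 = 94380.
Probability = 94380/125970 = 242/323.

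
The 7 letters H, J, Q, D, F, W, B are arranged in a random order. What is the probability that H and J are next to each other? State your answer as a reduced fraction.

2/7

There are 7! = 5040 arrangements.
Treat H and J as a block: 6! arrangements of the blocks × 2 orders within the block = 2·720 = 1440.
Probability = 1440/5040 = 2/7.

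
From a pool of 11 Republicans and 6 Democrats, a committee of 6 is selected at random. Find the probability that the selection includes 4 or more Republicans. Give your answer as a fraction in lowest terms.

1023/1547

There are C(17,6) = 12376 ways to choose the 6.
Favorable selections (4 or more Republicans): C(11,4)·C(6,2) + C(11,5)·C(6,1) + C(11,6)·C(6,0) = 4950 + 2772 + 462 = 8184.
Probability = 8184/12376 = 1023/1547.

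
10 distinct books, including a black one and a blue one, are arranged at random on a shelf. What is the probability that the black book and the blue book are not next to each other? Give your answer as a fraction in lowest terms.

There are 10! = 3628800 arrangements.
Arrangements with the black book and the blue book adjacent: 2·9! = 725760.
So not adjacent: 3628800 − 725760 = 2903040, probability 2903040/3628800 = 4/5.

4/5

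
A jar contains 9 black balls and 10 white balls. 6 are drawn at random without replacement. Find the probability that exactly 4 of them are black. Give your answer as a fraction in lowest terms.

Total number of selections: C(19,6) = 27132.
Selections with exactly 4 black: choose 4 of the 9 black and 2 of the 10 white, C(9,4)·C(10,2) = 126·45 = 5670.
Probability = 5670/27132 = 135/646.

135/646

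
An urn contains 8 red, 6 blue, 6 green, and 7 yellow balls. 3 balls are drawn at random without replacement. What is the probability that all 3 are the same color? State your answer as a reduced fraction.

131/2925

There are C(27,3) = 2925 ways to draw 3 balls.
All same color: C(8,3) + C(6,3) + C(6,3) + C(7,3) = 56 + 20 + 20 + 35 = 131.
Probability = 131/2925.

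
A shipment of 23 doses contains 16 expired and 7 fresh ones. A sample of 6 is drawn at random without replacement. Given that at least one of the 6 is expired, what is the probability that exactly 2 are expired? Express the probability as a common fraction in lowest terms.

30/721

Work in counts. Selections with at least one expired: C(23,6) − C(7,6) = 100947 − 7 = 100940.
Of those, selections where exactly 2 are expired: C(16,2)·C(7,4) = 120·35 = 4200.
Conditional probability = 4200/100940 = 30/721.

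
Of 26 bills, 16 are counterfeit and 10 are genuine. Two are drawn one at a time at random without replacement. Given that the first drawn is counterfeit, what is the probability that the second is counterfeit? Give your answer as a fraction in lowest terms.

3/5

After removing one counterfeit, 25 remain: 15 counterfeit and 10 genuine.
So the probability the next is counterfeit is 15/25 = 3/5.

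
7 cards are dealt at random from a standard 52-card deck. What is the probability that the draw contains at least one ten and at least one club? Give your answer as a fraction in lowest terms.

53122231/133784560

There are C(52,7) = 133784560 possible draws.
By inclusion-exclusion on the complements, draws missing all tens or all clubs: C(48,7) + C(39,7) − C(36,7) = 73629072 + 15380937 − 8347680 = 80662329.
So draws with at least one of each: 133784560 − 80662329 = 53122231, probability 53122231/133784560.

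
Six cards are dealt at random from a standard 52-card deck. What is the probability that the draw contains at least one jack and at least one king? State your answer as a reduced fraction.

There are C(52,6) = 20358520 possible draws.
By inclusion-exclusion on the complements, draws missing all jacks or all kings: C(48,6) + C(48,6) − C(44,6) = 12271512 + 12271512 − 7059052 = 17483972.
So draws with at least one of each: 20358520 − 17483972 = 2874548, probability 2874548/20358520 = 718637/5089630.

718637/5089630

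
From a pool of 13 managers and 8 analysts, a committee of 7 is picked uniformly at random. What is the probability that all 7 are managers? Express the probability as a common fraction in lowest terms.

There are C(21,7) = 116280 possible selections.
Selections with all managers: C(13,7) = 1716.
Probability = 1716/116280 = 143/9690.

143/9690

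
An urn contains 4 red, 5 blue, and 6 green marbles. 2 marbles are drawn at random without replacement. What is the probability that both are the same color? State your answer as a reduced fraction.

31/105

There are C(15,2) = 105 ways to draw 2 marbles.
All same color: C(4,2) + C(5,2) + C(6,2) = 6 + 10 + 15 = 31.
Probability = 31/105.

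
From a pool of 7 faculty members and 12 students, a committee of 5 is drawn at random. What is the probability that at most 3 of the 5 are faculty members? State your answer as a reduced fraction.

There are C(19,5) = 11628 ways to choose the 5.
Count the complement (more than 3 faculty members): C(7,4)·C(12,1) + C(7,5)·C(12,0) = 420 + 21 = 441.
Probability = 1 − 441/11628 = 11187/11628 = 1243/1292.

1243/1292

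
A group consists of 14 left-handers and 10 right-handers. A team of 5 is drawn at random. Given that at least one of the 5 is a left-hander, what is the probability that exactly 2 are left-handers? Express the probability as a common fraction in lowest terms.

Work in counts. Selections with at least one left-hander: C(24,5) − C(10,5) = 42504 − 252 = 42252.
Of those, selections where exactly 2 are left-handers: C(14,2)·C(10,3) = 91·120 = 10920.
Conditional probability = 10920/42252 = 130/503.

130/503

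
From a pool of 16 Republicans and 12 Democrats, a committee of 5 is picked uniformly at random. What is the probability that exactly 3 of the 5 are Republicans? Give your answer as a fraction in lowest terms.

44/117

Total number of selections: C(28,5) = 98280.
Selections with exactly 3 Republicans: choose 3 of the 16 Republicans and 2 of the 12 Democrats, C(16,3)·C(12,2) = 560·66 = 36960.
Probability = 36960/98280 = 44/117.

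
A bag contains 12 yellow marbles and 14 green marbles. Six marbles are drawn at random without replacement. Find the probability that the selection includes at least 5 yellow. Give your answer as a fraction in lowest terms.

6/115

There are C(26,6) = 230230 ways to choose the 6.
Favorable selections (at least 5 yellow): C(12,5)·C(14,1) + C(12,6)·C(14,0) = 11088 + 924 = 12012.
Probability = 12012/230230 = 6/115.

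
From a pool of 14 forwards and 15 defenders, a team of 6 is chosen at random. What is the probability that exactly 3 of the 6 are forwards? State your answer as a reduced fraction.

91/261

The sample space is all 6-subsets of the 29: C(29,6) = 475020.
Selections with exactly 3 forwards: choose 3 of the 14 forwards and 3 of the 15 defenders, C(14,3)·C(15,3) = 364·455 = 165620.
Probability = 165620/475020 = 91/261.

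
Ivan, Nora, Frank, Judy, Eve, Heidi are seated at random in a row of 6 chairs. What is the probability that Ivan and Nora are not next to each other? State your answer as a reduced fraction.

There are 6! = 720 arrangements.
Arrangements with Ivan and Nora adjacent: 2·5! = 240.
So not adjacent: 720 − 240 = 480, probability 480/720 = 2/3.

2/3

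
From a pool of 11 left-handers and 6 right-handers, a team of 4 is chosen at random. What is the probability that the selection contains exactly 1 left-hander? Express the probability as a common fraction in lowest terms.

11/119

Total number of selections: C(17,4) = 2380.
Selections with exactly 1 left-hander: choose 1 of the 11 left-handers and 3 of the 6 right-handers, C(11,1)·C(6,3) = 11·20 = 220.
Probability = 220/2380 = 11/119.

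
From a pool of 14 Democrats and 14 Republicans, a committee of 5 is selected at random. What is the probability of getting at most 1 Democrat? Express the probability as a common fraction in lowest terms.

There are C(28,5) = 98280 ways to choose the 5.
Favorable selections (at most 1 Democrat): C(14,0)·C(14,5) + C(14,1)·C(14,4) = 2002 + 14014 = 16016.
Probability = 16016/98280 = 22/135.

22/135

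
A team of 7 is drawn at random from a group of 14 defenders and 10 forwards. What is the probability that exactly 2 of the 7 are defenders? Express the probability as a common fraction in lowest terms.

637/9614

There are C(24,7) = 346104 ways to choose 7 from 24.
Selections with exactly 2 defenders: choose 2 of the 14 defenders and 5 of the 10 forwards, C(14,2)·C(10,5) = 91·252 = 22932.
Probability = 22932/346104 = 637/9614.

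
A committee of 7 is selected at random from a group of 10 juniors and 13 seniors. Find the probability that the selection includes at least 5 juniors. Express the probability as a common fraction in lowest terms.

Total selections: C(23,7) = 245157.
Favorable selections (at least 5 juniors): C(10,5)·C(13,2) + C(10,6)·C(13,1) + C(10,7)·C(13,0) = 19656 + 2730 + 120 = 22506.
Probability = 22506/245157 = 682/7429.

682/7429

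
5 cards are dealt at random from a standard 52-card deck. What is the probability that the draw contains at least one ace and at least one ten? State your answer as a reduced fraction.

6509/64974

There are C(52,5) = 2598960 possible draws.
By inclusion-exclusion on the complements, draws missing all aces or all tens: C(48,5) + C(48,5) − C(44,5) = 1712304 + 1712304 − 1086008 = 2338600.
So draws with at least one of each: 2598960 − 2338600 = 260360, probability 260360/2598960 = 6509/64974.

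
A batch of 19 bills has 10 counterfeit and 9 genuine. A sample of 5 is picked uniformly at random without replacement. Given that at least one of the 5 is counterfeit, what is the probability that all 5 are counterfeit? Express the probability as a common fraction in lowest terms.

14/639

Work in counts. Selections with at least one counterfeit: C(19,5) − C(9,5) = 11628 − 126 = 11502.
Of those, selections where all 5 are counterfeit: C(10,5) = 252.
Conditional probability = 252/11502 = 14/639.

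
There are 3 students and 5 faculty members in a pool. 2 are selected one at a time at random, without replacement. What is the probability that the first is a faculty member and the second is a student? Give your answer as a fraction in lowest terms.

Multiply the conditional probabilities at each draw: 5/8 · 3/7 = 15/56.

15/56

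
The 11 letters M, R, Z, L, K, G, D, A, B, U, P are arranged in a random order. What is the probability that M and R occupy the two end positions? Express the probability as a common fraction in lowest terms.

There are 11! = 39916800 arrangements.
Place M and R at the ends in 2 ways, arrange the remaining 9 in 9! = 362880 ways: 2·362880 = 725760.
Probability = 725760/39916800 = 1/55.

1/55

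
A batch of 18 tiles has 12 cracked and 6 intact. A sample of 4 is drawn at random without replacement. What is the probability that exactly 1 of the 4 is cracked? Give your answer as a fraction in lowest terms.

There are C(18,4) = 3060 ways to choose 4 from 18.
Selections with exactly 1 cracked: choose 1 of the 12 cracked and 3 of the 6 intact, C(12,1)·C(6,3) = 12·20 = 240.
Probability = 240/3060 = 4/51.

4/51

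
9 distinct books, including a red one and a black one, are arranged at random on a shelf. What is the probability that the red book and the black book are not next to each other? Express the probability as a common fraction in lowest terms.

7/9

There are 9! = 362880 arrangements.
Arrangements with the red book and the black book adjacent: 2·8! = 80640.
So not adjacent: 362880 − 80640 = 282240, probability 282240/362880 = 7/9.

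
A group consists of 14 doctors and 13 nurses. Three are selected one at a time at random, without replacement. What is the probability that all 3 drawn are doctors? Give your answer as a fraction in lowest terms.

Multiply the conditional probabilities at each draw: 14/27 · 13/26 · 12/25 = 2184/17550 = 28/225.

28/225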